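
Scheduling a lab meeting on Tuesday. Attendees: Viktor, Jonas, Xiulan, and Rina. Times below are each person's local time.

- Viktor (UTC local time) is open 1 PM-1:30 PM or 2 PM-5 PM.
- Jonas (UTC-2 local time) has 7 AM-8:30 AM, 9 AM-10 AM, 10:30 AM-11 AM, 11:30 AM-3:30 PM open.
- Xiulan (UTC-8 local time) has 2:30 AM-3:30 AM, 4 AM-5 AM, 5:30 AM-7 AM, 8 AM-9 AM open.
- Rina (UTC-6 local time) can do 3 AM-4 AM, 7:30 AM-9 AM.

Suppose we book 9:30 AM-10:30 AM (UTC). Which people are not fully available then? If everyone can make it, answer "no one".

Viktor in UTC: 13:00-13:30, 14:00-17:00.
Jonas in UTC: 09:00-10:30, 11:00-12:00, 12:30-13:00, 13:30-17:30 (add 2h to convert from UTC-2).
Xiulan in UTC: 10:30-11:30, 12:00-13:00, 13:30-15:00, 16:00-17:00 (add 8h to convert from UTC-8).
Rina in UTC: 09:00-10:00, 13:30-15:00 (add 6h to convert from UTC-6).
Viktor: not fully free for 09:30-10:30. Jonas: free for 09:30-10:30. Xiulan: not fully free for 09:30-10:30. Rina: not fully free for 09:30-10:30.

Rina, Viktor, Xiulan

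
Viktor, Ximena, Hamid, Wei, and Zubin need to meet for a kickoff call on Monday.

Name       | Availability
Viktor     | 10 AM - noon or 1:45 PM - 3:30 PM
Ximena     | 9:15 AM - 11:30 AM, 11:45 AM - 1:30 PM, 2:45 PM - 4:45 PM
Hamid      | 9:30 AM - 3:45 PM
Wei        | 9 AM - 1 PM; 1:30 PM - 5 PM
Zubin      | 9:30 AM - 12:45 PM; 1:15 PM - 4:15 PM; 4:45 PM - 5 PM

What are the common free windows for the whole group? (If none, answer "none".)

10:00-11:30, 11:45-12:00, 14:45-15:30

Viktor ∩ Ximena: 10:00-11:30, 11:45-12:00, 14:45-15:30.
Viktor ∩ Ximena ∩ Hamid: 10:00-11:30, 11:45-12:00, 14:45-15:30.
Viktor ∩ Ximena ∩ Hamid ∩ Wei: 10:00-11:30, 11:45-12:00, 14:45-15:30.
Viktor ∩ Ximena ∩ Hamid ∩ Wei ∩ Zubin: 10:00-11:30, 11:45-12:00, 14:45-15:30.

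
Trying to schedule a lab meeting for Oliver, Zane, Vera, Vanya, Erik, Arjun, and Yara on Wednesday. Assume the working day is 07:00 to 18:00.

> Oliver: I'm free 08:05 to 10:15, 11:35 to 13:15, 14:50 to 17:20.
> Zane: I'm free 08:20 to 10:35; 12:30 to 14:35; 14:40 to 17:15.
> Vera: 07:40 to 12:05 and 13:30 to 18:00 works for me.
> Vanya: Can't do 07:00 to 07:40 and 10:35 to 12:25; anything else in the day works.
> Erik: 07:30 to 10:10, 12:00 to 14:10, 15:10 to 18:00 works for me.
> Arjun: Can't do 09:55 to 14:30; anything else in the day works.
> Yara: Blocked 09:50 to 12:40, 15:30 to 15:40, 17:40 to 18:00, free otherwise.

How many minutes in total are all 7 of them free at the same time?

Oliver free: 08:05-10:15, 11:35-13:15, 14:50-17:20.
Zane free: 08:20-10:35, 12:30-14:35, 14:40-17:15.
Vera free: 07:40-12:05, 13:30-18:00.
Vanya free: 07:40-10:35, 12:25-18:00 (invert busy blocks within the working day).
Erik free: 07:30-10:10, 12:00-14:10, 15:10-18:00.
Arjun free: 07:00-09:55, 14:30-18:00 (invert busy blocks within the working day).
Yara free: 07:00-09:50, 12:40-15:30, 15:40-17:40 (invert busy blocks within the working day).
Oliver ∩ Zane: 08:20-10:15, 12:30-13:15, 14:50-17:15.
Oliver ∩ Zane ∩ Vera: 08:20-10:15, 14:50-17:15.
Oliver ∩ Zane ∩ Vera ∩ Vanya: 08:20-10:15, 14:50-17:15.
Oliver ∩ Zane ∩ Vera ∩ Vanya ∩ Erik: 08:20-10:10, 15:10-17:15.
Oliver ∩ Zane ∩ Vera ∩ Vanya ∩ Erik ∩ Arjun: 08:20-09:55, 15:10-17:15.
Oliver ∩ Zane ∩ Vera ∩ Vanya ∩ Erik ∩ Arjun ∩ Yara: 08:20-09:50, 15:10-15:30, 15:40-17:15.
So the common availability across everyone is 08:20-09:50, 15:10-15:30, 15:40-17:15.
Summing the common windows: 90 + 20 + 95 = 205 minutes.

205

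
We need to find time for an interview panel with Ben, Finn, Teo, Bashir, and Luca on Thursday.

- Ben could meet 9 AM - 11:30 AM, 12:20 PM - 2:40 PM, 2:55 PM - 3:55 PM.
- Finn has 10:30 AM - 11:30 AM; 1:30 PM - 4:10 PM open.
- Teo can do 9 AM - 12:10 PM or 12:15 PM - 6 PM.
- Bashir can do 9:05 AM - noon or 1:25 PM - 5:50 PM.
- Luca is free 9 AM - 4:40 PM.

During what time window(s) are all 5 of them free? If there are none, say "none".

Ben ∩ Finn: 10:30-11:30, 13:30-14:40, 14:55-15:55.
Ben ∩ Finn ∩ Teo: 10:30-11:30, 13:30-14:40, 14:55-15:55.
Ben ∩ Finn ∩ Teo ∩ Bashir: 10:30-11:30, 13:30-14:40, 14:55-15:55.
Ben ∩ Finn ∩ Teo ∩ Bashir ∩ Luca: 10:30-11:30, 13:30-14:40, 14:55-15:55.
So the common availability across everyone is 10:30-11:30, 13:30-14:40, 14:55-15:55.

10:30-11:30, 13:30-14:40, 14:55-15:55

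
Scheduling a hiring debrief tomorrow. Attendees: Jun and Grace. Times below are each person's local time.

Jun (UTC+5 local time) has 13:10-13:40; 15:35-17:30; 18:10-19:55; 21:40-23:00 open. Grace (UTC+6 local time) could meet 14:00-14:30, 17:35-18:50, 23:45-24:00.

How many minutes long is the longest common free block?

55

Jun in UTC: 08:10-08:40, 10:35-12:30, 13:10-14:55, 16:40-18:00 (subtract 5h to convert from UTC+5).
Grace in UTC: 08:00-08:30, 11:35-12:50, 17:45-18:00 (subtract 6h to convert from UTC+6).
Jun ∩ Grace: 08:10-08:30, 11:35-12:30, 17:45-18:00.
The longest is 11:35-12:30 at 55 minutes.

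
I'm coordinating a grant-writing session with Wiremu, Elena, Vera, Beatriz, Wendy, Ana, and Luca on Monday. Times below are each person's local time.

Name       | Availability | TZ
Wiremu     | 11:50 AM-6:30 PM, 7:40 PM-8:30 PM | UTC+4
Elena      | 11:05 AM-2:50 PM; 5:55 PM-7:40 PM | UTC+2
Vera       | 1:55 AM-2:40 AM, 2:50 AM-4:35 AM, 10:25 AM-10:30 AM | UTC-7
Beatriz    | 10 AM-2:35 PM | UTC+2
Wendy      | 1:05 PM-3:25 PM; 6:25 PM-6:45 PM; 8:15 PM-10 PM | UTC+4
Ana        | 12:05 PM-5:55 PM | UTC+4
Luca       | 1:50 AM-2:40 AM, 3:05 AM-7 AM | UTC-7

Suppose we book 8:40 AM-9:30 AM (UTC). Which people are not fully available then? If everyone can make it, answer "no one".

Wiremu in UTC: 07:50-14:30, 15:40-16:30 (subtract 4h to convert from UTC+4).
Elena in UTC: 09:05-12:50, 15:55-17:40 (subtract 2h to convert from UTC+2).
Vera in UTC: 08:55-09:40, 09:50-11:35, 17:25-17:30 (add 7h to convert from UTC-7).
Beatriz in UTC: 08:00-12:35 (subtract 2h to convert from UTC+2).
Wendy in UTC: 09:05-11:25, 14:25-14:45, 16:15-18:00 (subtract 4h to convert from UTC+4).
Ana in UTC: 08:05-13:55 (subtract 4h to convert from UTC+4).
Luca in UTC: 08:50-09:40, 10:05-14:00 (add 7h to convert from UTC-7).
Wiremu: free for 08:40-09:30. Elena: not fully free for 08:40-09:30. Vera: not fully free for 08:40-09:30. Beatriz: free for 08:40-09:30. Wendy: not fully free for 08:40-09:30. Ana: free for 08:40-09:30. Luca: not fully free for 08:40-09:30.

Elena, Luca, Vera, Wendy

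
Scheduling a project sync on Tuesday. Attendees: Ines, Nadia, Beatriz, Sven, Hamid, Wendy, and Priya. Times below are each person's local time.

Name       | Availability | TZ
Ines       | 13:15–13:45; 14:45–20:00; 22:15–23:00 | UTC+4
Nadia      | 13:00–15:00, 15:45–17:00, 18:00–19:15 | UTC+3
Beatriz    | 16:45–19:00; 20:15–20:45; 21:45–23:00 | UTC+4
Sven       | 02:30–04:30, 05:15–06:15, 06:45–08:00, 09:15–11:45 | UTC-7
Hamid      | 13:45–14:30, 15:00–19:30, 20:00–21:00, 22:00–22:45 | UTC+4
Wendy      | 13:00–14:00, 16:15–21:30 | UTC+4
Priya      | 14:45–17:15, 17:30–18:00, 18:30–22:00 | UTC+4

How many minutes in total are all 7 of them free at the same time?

Ines in UTC: 09:15-09:45, 10:45-16:00, 18:15-19:00 (subtract 4h to convert from UTC+4).
Nadia in UTC: 10:00-12:00, 12:45-14:00, 15:00-16:15 (subtract 3h to convert from UTC+3).
Beatriz in UTC: 12:45-15:00, 16:15-16:45, 17:45-19:00 (subtract 4h to convert from UTC+4).
Sven in UTC: 09:30-11:30, 12:15-13:15, 13:45-15:00, 16:15-18:45 (add 7h to convert from UTC-7).
Hamid in UTC: 09:45-10:30, 11:00-15:30, 16:00-17:00, 18:00-18:45 (subtract 4h to convert from UTC+4).
Wendy in UTC: 09:00-10:00, 12:15-17:30 (subtract 4h to convert from UTC+4).
Priya in UTC: 10:45-13:15, 13:30-14:00, 14:30-18:00 (subtract 4h to convert from UTC+4).
Ines ∩ Nadia: 10:45-12:00, 12:45-14:00, 15:00-16:00.
Ines ∩ Nadia ∩ Beatriz: 12:45-14:00.
Ines ∩ Nadia ∩ Beatriz ∩ Sven: 12:45-13:15, 13:45-14:00.
Ines ∩ Nadia ∩ Beatriz ∩ Sven ∩ Hamid: 12:45-13:15, 13:45-14:00.
Ines ∩ Nadia ∩ Beatriz ∩ Sven ∩ Hamid ∩ Wendy: 12:45-13:15, 13:45-14:00.
Ines ∩ Nadia ∩ Beatriz ∩ Sven ∩ Hamid ∩ Wendy ∩ Priya: 12:45-13:15, 13:45-14:00.
Summing the common windows: 30 + 15 = 45 minutes.

45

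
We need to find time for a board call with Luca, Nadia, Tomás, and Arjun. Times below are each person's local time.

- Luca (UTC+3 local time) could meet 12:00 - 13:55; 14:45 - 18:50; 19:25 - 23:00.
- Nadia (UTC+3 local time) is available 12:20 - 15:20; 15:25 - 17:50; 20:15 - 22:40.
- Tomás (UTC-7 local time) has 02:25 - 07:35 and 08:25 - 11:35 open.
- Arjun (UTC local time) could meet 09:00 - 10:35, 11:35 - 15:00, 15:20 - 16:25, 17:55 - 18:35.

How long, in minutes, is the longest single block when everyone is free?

Luca in UTC: 09:00-10:55, 11:45-15:50, 16:25-20:00 (subtract 3h to convert from UTC+3).
Nadia in UTC: 09:20-12:20, 12:25-14:50, 17:15-19:40 (subtract 3h to convert from UTC+3).
Tomás in UTC: 09:25-14:35, 15:25-18:35 (add 7h to convert from UTC-7).
Arjun in UTC: 09:00-10:35, 11:35-15:00, 15:20-16:25, 17:55-18:35.
Luca ∩ Nadia: 09:20-10:55, 11:45-12:20, 12:25-14:50, 17:15-19:40.
Luca ∩ Nadia ∩ Tomás: 09:25-10:55, 11:45-12:20, 12:25-14:35, 17:15-18:35.
Luca ∩ Nadia ∩ Tomás ∩ Arjun: 09:25-10:35, 11:45-12:20, 12:25-14:35, 17:55-18:35.
The longest is 12:25-14:35 at 130 minutes.

130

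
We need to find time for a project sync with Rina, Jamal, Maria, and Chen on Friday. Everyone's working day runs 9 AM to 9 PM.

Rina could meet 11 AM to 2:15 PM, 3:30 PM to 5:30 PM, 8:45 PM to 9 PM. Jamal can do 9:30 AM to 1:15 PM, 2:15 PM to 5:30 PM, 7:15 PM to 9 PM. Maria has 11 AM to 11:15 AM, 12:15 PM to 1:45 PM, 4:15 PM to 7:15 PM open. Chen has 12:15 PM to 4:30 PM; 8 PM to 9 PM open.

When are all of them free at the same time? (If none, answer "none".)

Rina ∩ Jamal: 11:00-13:15, 15:30-17:30, 20:45-21:00.
Rina ∩ Jamal ∩ Maria: 11:00-11:15, 12:15-13:15, 16:15-17:30.
Rina ∩ Jamal ∩ Maria ∩ Chen: 12:15-13:15, 16:15-16:30.

12:15-13:15, 16:15-16:30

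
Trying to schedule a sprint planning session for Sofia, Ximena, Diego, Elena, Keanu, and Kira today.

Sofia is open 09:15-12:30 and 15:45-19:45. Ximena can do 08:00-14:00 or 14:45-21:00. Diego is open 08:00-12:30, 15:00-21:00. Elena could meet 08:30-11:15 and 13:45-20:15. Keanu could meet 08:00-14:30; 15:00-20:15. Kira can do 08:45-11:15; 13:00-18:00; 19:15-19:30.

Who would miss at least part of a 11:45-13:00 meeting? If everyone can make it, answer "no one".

Diego, Elena, Kira, Sofia

Sofia: not fully free for 11:45-13:00. Ximena: free for 11:45-13:00. Diego: not fully free for 11:45-13:00. Elena: not fully free for 11:45-13:00. Keanu: free for 11:45-13:00. Kira: not fully free for 11:45-13:00.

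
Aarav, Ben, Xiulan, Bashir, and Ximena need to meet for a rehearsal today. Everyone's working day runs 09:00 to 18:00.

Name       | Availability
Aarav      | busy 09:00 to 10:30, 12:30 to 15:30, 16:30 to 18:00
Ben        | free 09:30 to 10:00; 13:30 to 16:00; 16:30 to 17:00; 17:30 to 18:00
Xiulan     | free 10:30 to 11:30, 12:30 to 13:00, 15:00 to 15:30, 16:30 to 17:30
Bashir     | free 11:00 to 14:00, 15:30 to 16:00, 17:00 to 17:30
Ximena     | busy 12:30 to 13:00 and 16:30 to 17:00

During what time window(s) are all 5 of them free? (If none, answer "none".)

none

Aarav free: 10:30-12:30, 15:30-16:30 (invert busy blocks within the working day).
Ben free: 09:30-10:00, 13:30-16:00, 16:30-17:00, 17:30-18:00.
Xiulan free: 10:30-11:30, 12:30-13:00, 15:00-15:30, 16:30-17:30.
Bashir free: 11:00-14:00, 15:30-16:00, 17:00-17:30.
Ximena free: 09:00-12:30, 13:00-16:30, 17:00-18:00 (invert busy blocks within the working day).
Aarav ∩ Ben: 15:30-16:00.
Aarav ∩ Ben ∩ Xiulan: ∅.
Aarav ∩ Ben ∩ Xiulan ∩ Bashir: ∅.
Aarav ∩ Ben ∩ Xiulan ∩ Bashir ∩ Ximena: ∅.
There is no time when everyone is free.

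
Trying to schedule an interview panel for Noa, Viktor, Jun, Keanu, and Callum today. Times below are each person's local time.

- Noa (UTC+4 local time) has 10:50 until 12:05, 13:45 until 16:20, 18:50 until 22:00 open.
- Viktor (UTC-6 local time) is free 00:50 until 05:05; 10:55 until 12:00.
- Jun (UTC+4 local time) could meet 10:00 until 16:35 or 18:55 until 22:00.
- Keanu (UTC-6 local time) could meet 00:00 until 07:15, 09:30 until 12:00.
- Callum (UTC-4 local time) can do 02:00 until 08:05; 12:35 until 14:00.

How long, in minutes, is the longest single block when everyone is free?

Noa in UTC: 06:50-08:05, 09:45-12:20, 14:50-18:00 (subtract 4h to convert from UTC+4).
Viktor in UTC: 06:50-11:05, 16:55-18:00 (add 6h to convert from UTC-6).
Jun in UTC: 06:00-12:35, 14:55-18:00 (subtract 4h to convert from UTC+4).
Keanu in UTC: 06:00-13:15, 15:30-18:00 (add 6h to convert from UTC-6).
Callum in UTC: 06:00-12:05, 16:35-18:00 (add 4h to convert from UTC-4).
Noa ∩ Viktor: 06:50-08:05, 09:45-11:05, 16:55-18:00.
Noa ∩ Viktor ∩ Jun: 06:50-08:05, 09:45-11:05, 16:55-18:00.
Noa ∩ Viktor ∩ Jun ∩ Keanu: 06:50-08:05, 09:45-11:05, 16:55-18:00.
Noa ∩ Viktor ∩ Jun ∩ Keanu ∩ Callum: 06:50-08:05, 09:45-11:05, 16:55-18:00.
The longest is 09:45-11:05 at 80 minutes.

80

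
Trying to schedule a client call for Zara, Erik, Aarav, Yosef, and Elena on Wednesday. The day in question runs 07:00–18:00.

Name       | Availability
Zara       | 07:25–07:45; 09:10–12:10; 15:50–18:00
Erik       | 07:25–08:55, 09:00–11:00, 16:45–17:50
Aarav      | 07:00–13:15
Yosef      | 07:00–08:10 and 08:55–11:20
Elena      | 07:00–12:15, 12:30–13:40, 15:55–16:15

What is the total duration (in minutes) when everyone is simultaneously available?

130

Zara ∩ Erik: 07:25-07:45, 09:10-11:00, 16:45-17:50.
Zara ∩ Erik ∩ Aarav: 07:25-07:45, 09:10-11:00.
Zara ∩ Erik ∩ Aarav ∩ Yosef: 07:25-07:45, 09:10-11:00.
Zara ∩ Erik ∩ Aarav ∩ Yosef ∩ Elena: 07:25-07:45, 09:10-11:00.
Summing the common windows: 20 + 110 = 130 minutes.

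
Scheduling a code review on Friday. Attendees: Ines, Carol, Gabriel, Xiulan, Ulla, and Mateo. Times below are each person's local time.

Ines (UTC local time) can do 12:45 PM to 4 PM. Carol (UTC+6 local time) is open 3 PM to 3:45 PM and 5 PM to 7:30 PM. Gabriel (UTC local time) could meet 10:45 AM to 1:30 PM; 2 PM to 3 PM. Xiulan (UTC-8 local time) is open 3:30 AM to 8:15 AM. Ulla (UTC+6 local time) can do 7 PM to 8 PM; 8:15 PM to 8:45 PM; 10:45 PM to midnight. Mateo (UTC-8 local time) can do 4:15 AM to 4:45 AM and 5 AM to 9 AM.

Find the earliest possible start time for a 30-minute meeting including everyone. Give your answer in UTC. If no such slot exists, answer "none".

13:00

Ines in UTC: 12:45-16:00.
Carol in UTC: 09:00-09:45, 11:00-13:30 (subtract 6h to convert from UTC+6).
Gabriel in UTC: 10:45-13:30, 14:00-15:00.
Xiulan in UTC: 11:30-16:15 (add 8h to convert from UTC-8).
Ulla in UTC: 13:00-14:00, 14:15-14:45, 16:45-18:00 (subtract 6h to convert from UTC+6).
Mateo in UTC: 12:15-12:45, 13:00-17:00 (add 8h to convert from UTC-8).
Ines ∩ Carol: 12:45-13:30.
Ines ∩ Carol ∩ Gabriel: 12:45-13:30.
Ines ∩ Carol ∩ Gabriel ∩ Xiulan: 12:45-13:30.
Ines ∩ Carol ∩ Gabriel ∩ Xiulan ∩ Ulla: 13:00-13:30.
Ines ∩ Carol ∩ Gabriel ∩ Xiulan ∩ Ulla ∩ Mateo: 13:00-13:30.
Those are the intersection windows.
The first common window of at least 30 minutes is 13:00-13:30, so the earliest start is 13:00.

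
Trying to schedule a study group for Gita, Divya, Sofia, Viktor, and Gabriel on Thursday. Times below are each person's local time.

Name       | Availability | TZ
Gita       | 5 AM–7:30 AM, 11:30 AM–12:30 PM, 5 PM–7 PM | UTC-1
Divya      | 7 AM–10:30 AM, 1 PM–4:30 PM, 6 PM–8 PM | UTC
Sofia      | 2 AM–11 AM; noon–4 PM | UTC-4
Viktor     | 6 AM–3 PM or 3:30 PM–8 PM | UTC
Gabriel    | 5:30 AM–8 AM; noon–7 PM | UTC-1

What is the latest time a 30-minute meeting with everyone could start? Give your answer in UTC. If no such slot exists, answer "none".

Gita in UTC: 06:00-08:30, 12:30-13:30, 18:00-20:00 (add 1h to convert from UTC-1).
Divya in UTC: 07:00-10:30, 13:00-16:30, 18:00-20:00.
Sofia in UTC: 06:00-15:00, 16:00-20:00 (add 4h to convert from UTC-4).
Viktor in UTC: 06:00-15:00, 15:30-20:00.
Gabriel in UTC: 06:30-09:00, 13:00-20:00 (add 1h to convert from UTC-1).
Gita ∩ Divya: 07:00-08:30, 13:00-13:30, 18:00-20:00.
Gita ∩ Divya ∩ Sofia: 07:00-08:30, 13:00-13:30, 18:00-20:00.
Gita ∩ Divya ∩ Sofia ∩ Viktor: 07:00-08:30, 13:00-13:30, 18:00-20:00.
Gita ∩ Divya ∩ Sofia ∩ Viktor ∩ Gabriel: 07:00-08:30, 13:00-13:30, 18:00-20:00.
The last common window of at least 30 minutes is 18:00-20:00; a 30-minute meeting can start as late as 19:30 and still end by 20:00.

19:30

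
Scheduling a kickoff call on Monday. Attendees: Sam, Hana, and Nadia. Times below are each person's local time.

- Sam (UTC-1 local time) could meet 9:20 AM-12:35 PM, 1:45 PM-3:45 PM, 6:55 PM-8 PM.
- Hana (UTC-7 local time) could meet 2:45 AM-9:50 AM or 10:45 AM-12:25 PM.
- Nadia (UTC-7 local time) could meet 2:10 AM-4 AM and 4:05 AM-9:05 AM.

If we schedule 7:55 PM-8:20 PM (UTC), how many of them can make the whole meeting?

1

Sam in UTC: 10:20-13:35, 14:45-16:45, 19:55-21:00 (add 1h to convert from UTC-1).
Hana in UTC: 09:45-16:50, 17:45-19:25 (add 7h to convert from UTC-7).
Nadia in UTC: 09:10-11:00, 11:05-16:05 (add 7h to convert from UTC-7).
Sam can make the full 19:55-20:20 slot — that's 1.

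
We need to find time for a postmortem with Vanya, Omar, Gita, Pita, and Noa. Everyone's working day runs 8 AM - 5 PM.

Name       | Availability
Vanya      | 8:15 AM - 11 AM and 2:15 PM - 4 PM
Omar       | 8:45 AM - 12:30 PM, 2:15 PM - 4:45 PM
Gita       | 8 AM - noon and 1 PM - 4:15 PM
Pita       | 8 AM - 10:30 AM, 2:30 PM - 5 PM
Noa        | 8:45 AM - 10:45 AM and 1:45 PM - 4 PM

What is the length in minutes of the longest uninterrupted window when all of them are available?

Vanya ∩ Omar: 08:45-11:00, 14:15-16:00.
Vanya ∩ Omar ∩ Gita: 08:45-11:00, 14:15-16:00.
Vanya ∩ Omar ∩ Gita ∩ Pita: 08:45-10:30, 14:30-16:00.
Vanya ∩ Omar ∩ Gita ∩ Pita ∩ Noa: 08:45-10:30, 14:30-16:00.
The longest is 08:45-10:30 at 105 minutes.

105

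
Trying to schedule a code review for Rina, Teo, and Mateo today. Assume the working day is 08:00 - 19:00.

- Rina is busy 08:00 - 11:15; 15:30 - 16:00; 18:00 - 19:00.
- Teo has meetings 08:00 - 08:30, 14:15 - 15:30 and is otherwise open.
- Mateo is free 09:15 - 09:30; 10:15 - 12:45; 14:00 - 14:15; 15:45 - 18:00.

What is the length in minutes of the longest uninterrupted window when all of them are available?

Rina free: 11:15-15:30, 16:00-18:00 (invert busy blocks within the working day).
Teo free: 08:30-14:15, 15:30-19:00 (invert busy blocks within the working day).
Mateo free: 09:15-09:30, 10:15-12:45, 14:00-14:15, 15:45-18:00.
Rina ∩ Teo: 11:15-14:15, 16:00-18:00.
Rina ∩ Teo ∩ Mateo: 11:15-12:45, 14:00-14:15, 16:00-18:00.
The longest is 16:00-18:00 at 120 minutes.

120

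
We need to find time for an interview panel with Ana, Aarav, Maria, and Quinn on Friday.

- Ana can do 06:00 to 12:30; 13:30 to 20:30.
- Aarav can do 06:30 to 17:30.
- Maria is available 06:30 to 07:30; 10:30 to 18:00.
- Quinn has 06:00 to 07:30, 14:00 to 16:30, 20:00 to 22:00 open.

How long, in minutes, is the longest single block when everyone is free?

150

Ana ∩ Aarav: 06:30-12:30, 13:30-17:30.
Ana ∩ Aarav ∩ Maria: 06:30-07:30, 10:30-12:30, 13:30-17:30.
Ana ∩ Aarav ∩ Maria ∩ Quinn: 06:30-07:30, 14:00-16:30.
The longest is 14:00-16:30 at 150 minutes.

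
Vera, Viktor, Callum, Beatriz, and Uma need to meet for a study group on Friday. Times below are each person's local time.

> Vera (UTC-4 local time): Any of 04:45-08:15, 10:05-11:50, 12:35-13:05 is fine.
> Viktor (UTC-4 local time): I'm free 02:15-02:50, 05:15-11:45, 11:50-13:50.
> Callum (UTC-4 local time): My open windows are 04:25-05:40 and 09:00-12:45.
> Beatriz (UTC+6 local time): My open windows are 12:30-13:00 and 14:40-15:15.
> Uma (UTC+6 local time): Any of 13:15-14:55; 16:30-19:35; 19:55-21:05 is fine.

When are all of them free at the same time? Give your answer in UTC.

Vera in UTC: 08:45-12:15, 14:05-15:50, 16:35-17:05 (add 4h to convert from UTC-4).
Viktor in UTC: 06:15-06:50, 09:15-15:45, 15:50-17:50 (add 4h to convert from UTC-4).
Callum in UTC: 08:25-09:40, 13:00-16:45 (add 4h to convert from UTC-4).
Beatriz in UTC: 06:30-07:00, 08:40-09:15 (subtract 6h to convert from UTC+6).
Uma in UTC: 07:15-08:55, 10:30-13:35, 13:55-15:05 (subtract 6h to convert from UTC+6).
Vera ∩ Viktor: 09:15-12:15, 14:05-15:45, 16:35-17:05.
Vera ∩ Viktor ∩ Callum: 09:15-09:40, 14:05-15:45, 16:35-16:45.
Vera ∩ Viktor ∩ Callum ∩ Beatriz: ∅.
Vera ∩ Viktor ∩ Callum ∩ Beatriz ∩ Uma: ∅.
There is no time when everyone is free.

none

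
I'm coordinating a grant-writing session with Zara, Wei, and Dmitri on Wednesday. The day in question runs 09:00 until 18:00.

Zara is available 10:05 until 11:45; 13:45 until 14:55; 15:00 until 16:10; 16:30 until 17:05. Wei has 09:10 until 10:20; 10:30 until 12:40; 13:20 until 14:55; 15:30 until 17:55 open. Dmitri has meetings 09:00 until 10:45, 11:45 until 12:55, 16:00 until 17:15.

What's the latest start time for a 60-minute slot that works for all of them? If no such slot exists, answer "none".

Zara free: 10:05-11:45, 13:45-14:55, 15:00-16:10, 16:30-17:05.
Wei free: 09:10-10:20, 10:30-12:40, 13:20-14:55, 15:30-17:55.
Dmitri free: 10:45-11:45, 12:55-16:00, 17:15-18:00 (invert busy blocks within the working day).
Zara ∩ Wei: 10:05-10:20, 10:30-11:45, 13:45-14:55, 15:30-16:10, 16:30-17:05.
Zara ∩ Wei ∩ Dmitri: 10:45-11:45, 13:45-14:55, 15:30-16:00.
The last common window of at least 60 minutes is 13:45-14:55; a 60-minute meeting can start as late as 13:55 and still end by 14:55.

13:55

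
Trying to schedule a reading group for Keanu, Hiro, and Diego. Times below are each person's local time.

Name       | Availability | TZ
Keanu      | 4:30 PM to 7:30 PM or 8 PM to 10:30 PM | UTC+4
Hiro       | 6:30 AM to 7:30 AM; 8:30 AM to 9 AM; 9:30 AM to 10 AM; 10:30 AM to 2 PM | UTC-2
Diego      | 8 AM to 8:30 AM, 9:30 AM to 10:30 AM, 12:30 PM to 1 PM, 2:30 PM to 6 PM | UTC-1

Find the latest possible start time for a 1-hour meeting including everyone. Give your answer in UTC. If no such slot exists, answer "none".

Keanu in UTC: 12:30-15:30, 16:00-18:30 (subtract 4h to convert from UTC+4).
Hiro in UTC: 08:30-09:30, 10:30-11:00, 11:30-12:00, 12:30-16:00 (add 2h to convert from UTC-2).
Diego in UTC: 09:00-09:30, 10:30-11:30, 13:30-14:00, 15:30-19:00 (add 1h to convert from UTC-1).
Keanu ∩ Hiro: 12:30-15:30.
Keanu ∩ Hiro ∩ Diego: 13:30-14:00.
No common window is at least 60 minutes long.

none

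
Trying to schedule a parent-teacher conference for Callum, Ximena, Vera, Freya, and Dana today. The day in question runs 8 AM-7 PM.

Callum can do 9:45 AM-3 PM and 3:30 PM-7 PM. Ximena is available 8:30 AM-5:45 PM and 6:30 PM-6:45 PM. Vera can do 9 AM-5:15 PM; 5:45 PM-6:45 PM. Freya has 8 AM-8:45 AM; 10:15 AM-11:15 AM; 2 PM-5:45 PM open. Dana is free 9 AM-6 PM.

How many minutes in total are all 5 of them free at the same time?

Callum ∩ Ximena: 09:45-15:00, 15:30-17:45, 18:30-18:45.
Callum ∩ Ximena ∩ Vera: 09:45-15:00, 15:30-17:15, 18:30-18:45.
Callum ∩ Ximena ∩ Vera ∩ Freya: 10:15-11:15, 14:00-15:00, 15:30-17:15.
Callum ∩ Ximena ∩ Vera ∩ Freya ∩ Dana: 10:15-11:15, 14:00-15:00, 15:30-17:15.
So the common availability across everyone is 10:15-11:15, 14:00-15:00, 15:30-17:15.
Summing the common windows: 60 + 60 + 105 = 225 minutes.

225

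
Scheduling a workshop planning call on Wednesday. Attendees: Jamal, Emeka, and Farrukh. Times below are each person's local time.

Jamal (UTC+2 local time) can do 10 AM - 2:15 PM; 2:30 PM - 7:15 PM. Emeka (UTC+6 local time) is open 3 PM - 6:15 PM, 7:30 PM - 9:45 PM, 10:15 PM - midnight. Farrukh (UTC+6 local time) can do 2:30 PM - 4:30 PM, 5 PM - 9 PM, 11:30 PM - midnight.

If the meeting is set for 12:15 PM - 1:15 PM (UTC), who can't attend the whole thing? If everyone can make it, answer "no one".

Emeka, Jamal

Jamal in UTC: 08:00-12:15, 12:30-17:15 (subtract 2h to convert from UTC+2).
Emeka in UTC: 09:00-12:15, 13:30-15:45, 16:15-18:00 (subtract 6h to convert from UTC+6).
Farrukh in UTC: 08:30-10:30, 11:00-15:00, 17:30-18:00 (subtract 6h to convert from UTC+6).
Jamal: not fully free for 12:15-13:15. Emeka: not fully free for 12:15-13:15. Farrukh: free for 12:15-13:15.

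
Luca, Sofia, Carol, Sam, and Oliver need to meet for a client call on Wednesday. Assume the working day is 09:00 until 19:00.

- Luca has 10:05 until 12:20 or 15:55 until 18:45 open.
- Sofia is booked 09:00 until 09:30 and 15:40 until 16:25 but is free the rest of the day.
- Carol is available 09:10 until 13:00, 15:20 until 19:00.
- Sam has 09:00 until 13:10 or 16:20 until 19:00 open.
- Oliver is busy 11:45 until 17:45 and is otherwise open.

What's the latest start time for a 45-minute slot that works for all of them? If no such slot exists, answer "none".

18:00

Luca free: 10:05-12:20, 15:55-18:45.
Sofia free: 09:30-15:40, 16:25-19:00 (invert busy blocks within the working day).
Carol free: 09:10-13:00, 15:20-19:00.
Sam free: 09:00-13:10, 16:20-19:00.
Oliver free: 09:00-11:45, 17:45-19:00 (invert busy blocks within the working day).
Luca ∩ Sofia: 10:05-12:20, 16:25-18:45.
Luca ∩ Sofia ∩ Carol: 10:05-12:20, 16:25-18:45.
Luca ∩ Sofia ∩ Carol ∩ Sam: 10:05-12:20, 16:25-18:45.
Luca ∩ Sofia ∩ Carol ∩ Sam ∩ Oliver: 10:05-11:45, 17:45-18:45.
The last common window of at least 45 minutes is 17:45-18:45; a 45-minute meeting can start as late as 18:00 and still end by 18:45.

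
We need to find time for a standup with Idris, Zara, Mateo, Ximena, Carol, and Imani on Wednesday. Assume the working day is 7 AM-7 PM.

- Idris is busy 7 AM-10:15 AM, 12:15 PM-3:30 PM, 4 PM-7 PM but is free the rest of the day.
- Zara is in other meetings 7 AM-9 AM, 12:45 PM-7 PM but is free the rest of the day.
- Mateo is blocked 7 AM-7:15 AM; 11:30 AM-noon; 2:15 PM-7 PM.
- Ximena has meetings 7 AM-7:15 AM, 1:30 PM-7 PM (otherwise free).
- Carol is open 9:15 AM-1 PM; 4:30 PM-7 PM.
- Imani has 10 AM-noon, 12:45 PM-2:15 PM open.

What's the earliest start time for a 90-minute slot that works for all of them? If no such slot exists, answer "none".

Idris free: 10:15-12:15, 15:30-16:00 (invert busy blocks within the working day).
Zara free: 09:00-12:45 (invert busy blocks within the working day).
Mateo free: 07:15-11:30, 12:00-14:15 (invert busy blocks within the working day).
Ximena free: 07:15-13:30 (invert busy blocks within the working day).
Carol free: 09:15-13:00, 16:30-19:00.
Imani free: 10:00-12:00, 12:45-14:15.
Idris ∩ Zara: 10:15-12:15.
Idris ∩ Zara ∩ Mateo: 10:15-11:30, 12:00-12:15.
Idris ∩ Zara ∩ Mateo ∩ Ximena: 10:15-11:30, 12:00-12:15.
Idris ∩ Zara ∩ Mateo ∩ Ximena ∩ Carol: 10:15-11:30, 12:00-12:15.
Idris ∩ Zara ∩ Mateo ∩ Ximena ∩ Carol ∩ Imani: 10:15-11:30.
No common window is at least 90 minutes long.

none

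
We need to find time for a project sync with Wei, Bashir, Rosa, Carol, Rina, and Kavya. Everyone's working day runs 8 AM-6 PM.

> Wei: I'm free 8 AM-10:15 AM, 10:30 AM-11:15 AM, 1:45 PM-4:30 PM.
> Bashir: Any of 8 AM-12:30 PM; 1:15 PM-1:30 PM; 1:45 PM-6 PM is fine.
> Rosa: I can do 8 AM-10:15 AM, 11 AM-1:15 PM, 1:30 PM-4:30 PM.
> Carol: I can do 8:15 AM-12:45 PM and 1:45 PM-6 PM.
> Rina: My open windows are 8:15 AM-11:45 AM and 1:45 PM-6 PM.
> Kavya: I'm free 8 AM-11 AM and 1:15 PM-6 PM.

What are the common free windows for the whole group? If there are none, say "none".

Wei ∩ Bashir: 08:00-10:15, 10:30-11:15, 13:45-16:30.
Wei ∩ Bashir ∩ Rosa: 08:00-10:15, 11:00-11:15, 13:45-16:30.
Wei ∩ Bashir ∩ Rosa ∩ Carol: 08:15-10:15, 11:00-11:15, 13:45-16:30.
Wei ∩ Bashir ∩ Rosa ∩ Carol ∩ Rina: 08:15-10:15, 11:00-11:15, 13:45-16:30.
Wei ∩ Bashir ∩ Rosa ∩ Carol ∩ Rina ∩ Kavya: 08:15-10:15, 13:45-16:30.

08:15-10:15, 13:45-16:30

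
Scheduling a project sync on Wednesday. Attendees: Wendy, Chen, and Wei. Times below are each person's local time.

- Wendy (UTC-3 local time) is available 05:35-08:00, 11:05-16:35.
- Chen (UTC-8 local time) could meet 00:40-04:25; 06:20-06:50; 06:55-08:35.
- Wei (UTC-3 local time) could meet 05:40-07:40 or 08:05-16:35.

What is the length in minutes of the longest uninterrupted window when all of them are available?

120

Wendy in UTC: 08:35-11:00, 14:05-19:35 (add 3h to convert from UTC-3).
Chen in UTC: 08:40-12:25, 14:20-14:50, 14:55-16:35 (add 8h to convert from UTC-8).
Wei in UTC: 08:40-10:40, 11:05-19:35 (add 3h to convert from UTC-3).
Wendy ∩ Chen: 08:40-11:00, 14:20-14:50, 14:55-16:35.
Wendy ∩ Chen ∩ Wei: 08:40-10:40, 14:20-14:50, 14:55-16:35.
The longest is 08:40-10:40 at 120 minutes.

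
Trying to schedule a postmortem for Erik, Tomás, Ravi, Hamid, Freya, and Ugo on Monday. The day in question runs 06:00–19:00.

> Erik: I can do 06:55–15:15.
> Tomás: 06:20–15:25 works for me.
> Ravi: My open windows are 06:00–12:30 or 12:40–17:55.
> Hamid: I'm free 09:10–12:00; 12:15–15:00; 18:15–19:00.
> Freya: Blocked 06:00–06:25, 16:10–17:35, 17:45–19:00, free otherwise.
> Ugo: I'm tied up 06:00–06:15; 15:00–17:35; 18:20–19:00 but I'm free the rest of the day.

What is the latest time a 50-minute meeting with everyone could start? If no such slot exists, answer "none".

14:10

Erik free: 06:55-15:15.
Tomás free: 06:20-15:25.
Ravi free: 06:00-12:30, 12:40-17:55.
Hamid free: 09:10-12:00, 12:15-15:00, 18:15-19:00.
Freya free: 06:25-16:10, 17:35-17:45 (invert busy blocks within the working day).
Ugo free: 06:15-15:00, 17:35-18:20 (invert busy blocks within the working day).
Erik ∩ Tomás: 06:55-15:15.
Erik ∩ Tomás ∩ Ravi: 06:55-12:30, 12:40-15:15.
Erik ∩ Tomás ∩ Ravi ∩ Hamid: 09:10-12:00, 12:15-12:30, 12:40-15:00.
Erik ∩ Tomás ∩ Ravi ∩ Hamid ∩ Freya: 09:10-12:00, 12:15-12:30, 12:40-15:00.
Erik ∩ Tomás ∩ Ravi ∩ Hamid ∩ Freya ∩ Ugo: 09:10-12:00, 12:15-12:30, 12:40-15:00.
Those are the intersection windows.
The last common window of at least 50 minutes is 12:40-15:00; a 50-minute meeting can start as late as 14:10 and still end by 15:00.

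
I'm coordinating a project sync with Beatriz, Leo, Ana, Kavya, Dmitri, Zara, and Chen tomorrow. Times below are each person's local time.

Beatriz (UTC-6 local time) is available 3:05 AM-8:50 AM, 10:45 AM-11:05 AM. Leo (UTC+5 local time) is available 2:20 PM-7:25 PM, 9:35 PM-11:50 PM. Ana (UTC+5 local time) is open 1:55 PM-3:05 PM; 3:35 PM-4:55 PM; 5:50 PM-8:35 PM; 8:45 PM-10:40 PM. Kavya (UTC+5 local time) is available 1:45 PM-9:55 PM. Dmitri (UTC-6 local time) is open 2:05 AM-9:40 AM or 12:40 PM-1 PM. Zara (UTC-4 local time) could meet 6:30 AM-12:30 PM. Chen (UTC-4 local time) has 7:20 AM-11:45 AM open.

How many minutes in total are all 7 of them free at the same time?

Beatriz in UTC: 09:05-14:50, 16:45-17:05 (add 6h to convert from UTC-6).
Leo in UTC: 09:20-14:25, 16:35-18:50 (subtract 5h to convert from UTC+5).
Ana in UTC: 08:55-10:05, 10:35-11:55, 12:50-15:35, 15:45-17:40 (subtract 5h to convert from UTC+5).
Kavya in UTC: 08:45-16:55 (subtract 5h to convert from UTC+5).
Dmitri in UTC: 08:05-15:40, 18:40-19:00 (add 6h to convert from UTC-6).
Zara in UTC: 10:30-16:30 (add 4h to convert from UTC-4).
Chen in UTC: 11:20-15:45 (add 4h to convert from UTC-4).
Beatriz ∩ Leo: 09:20-14:25, 16:45-17:05.
Beatriz ∩ Leo ∩ Ana: 09:20-10:05, 10:35-11:55, 12:50-14:25, 16:45-17:05.
Beatriz ∩ Leo ∩ Ana ∩ Kavya: 09:20-10:05, 10:35-11:55, 12:50-14:25, 16:45-16:55.
Beatriz ∩ Leo ∩ Ana ∩ Kavya ∩ Dmitri: 09:20-10:05, 10:35-11:55, 12:50-14:25.
Beatriz ∩ Leo ∩ Ana ∩ Kavya ∩ Dmitri ∩ Zara: 10:35-11:55, 12:50-14:25.
Beatriz ∩ Leo ∩ Ana ∩ Kavya ∩ Dmitri ∩ Zara ∩ Chen: 11:20-11:55, 12:50-14:25.
Those are the intersection windows.
Summing the common windows: 35 + 95 = 130 minutes.

130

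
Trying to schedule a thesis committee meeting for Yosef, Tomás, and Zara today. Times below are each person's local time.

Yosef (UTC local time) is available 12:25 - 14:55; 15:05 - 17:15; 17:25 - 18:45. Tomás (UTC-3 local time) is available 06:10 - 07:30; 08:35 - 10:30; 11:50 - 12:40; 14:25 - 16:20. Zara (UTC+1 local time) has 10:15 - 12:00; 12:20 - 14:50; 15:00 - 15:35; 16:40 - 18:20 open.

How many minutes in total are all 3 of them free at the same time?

Yosef in UTC: 12:25-14:55, 15:05-17:15, 17:25-18:45.
Tomás in UTC: 09:10-10:30, 11:35-13:30, 14:50-15:40, 17:25-19:20 (add 3h to convert from UTC-3).
Zara in UTC: 09:15-11:00, 11:20-13:50, 14:00-14:35, 15:40-17:20 (subtract 1h to convert from UTC+1).
Yosef ∩ Tomás: 12:25-13:30, 14:50-14:55, 15:05-15:40, 17:25-18:45.
Yosef ∩ Tomás ∩ Zara: 12:25-13:30.
So the common availability across everyone is 12:25-13:30.
That's a single block of 65 minutes.

65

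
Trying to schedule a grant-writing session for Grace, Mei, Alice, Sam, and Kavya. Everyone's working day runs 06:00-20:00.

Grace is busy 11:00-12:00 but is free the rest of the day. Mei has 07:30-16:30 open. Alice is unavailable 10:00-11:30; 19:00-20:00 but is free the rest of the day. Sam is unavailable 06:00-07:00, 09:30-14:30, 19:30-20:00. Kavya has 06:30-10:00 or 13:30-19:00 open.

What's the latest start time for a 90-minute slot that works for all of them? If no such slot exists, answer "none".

Grace free: 06:00-11:00, 12:00-20:00 (invert busy blocks within the working day).
Mei free: 07:30-16:30.
Alice free: 06:00-10:00, 11:30-19:00 (invert busy blocks within the working day).
Sam free: 07:00-09:30, 14:30-19:30 (invert busy blocks within the working day).
Kavya free: 06:30-10:00, 13:30-19:00.
Grace ∩ Mei: 07:30-11:00, 12:00-16:30.
Grace ∩ Mei ∩ Alice: 07:30-10:00, 12:00-16:30.
Grace ∩ Mei ∩ Alice ∩ Sam: 07:30-09:30, 14:30-16:30.
Grace ∩ Mei ∩ Alice ∩ Sam ∩ Kavya: 07:30-09:30, 14:30-16:30.
So the common availability across everyone is 07:30-09:30, 14:30-16:30.
The last common window of at least 90 minutes is 14:30-16:30; a 90-minute meeting can start as late as 15:00 and still end by 16:30.

15:00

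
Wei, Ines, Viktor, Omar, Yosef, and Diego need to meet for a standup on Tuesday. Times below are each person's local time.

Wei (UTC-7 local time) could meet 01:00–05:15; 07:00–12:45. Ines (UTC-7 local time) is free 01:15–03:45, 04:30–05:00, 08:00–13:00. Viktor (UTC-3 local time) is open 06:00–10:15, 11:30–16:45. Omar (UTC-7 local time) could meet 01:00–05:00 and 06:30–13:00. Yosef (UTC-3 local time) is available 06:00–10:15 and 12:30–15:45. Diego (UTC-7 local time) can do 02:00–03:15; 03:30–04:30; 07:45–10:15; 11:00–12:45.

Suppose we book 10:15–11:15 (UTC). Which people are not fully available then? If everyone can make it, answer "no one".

Wei in UTC: 08:00-12:15, 14:00-19:45 (add 7h to convert from UTC-7).
Ines in UTC: 08:15-10:45, 11:30-12:00, 15:00-20:00 (add 7h to convert from UTC-7).
Viktor in UTC: 09:00-13:15, 14:30-19:45 (add 3h to convert from UTC-3).
Omar in UTC: 08:00-12:00, 13:30-20:00 (add 7h to convert from UTC-7).
Yosef in UTC: 09:00-13:15, 15:30-18:45 (add 3h to convert from UTC-3).
Diego in UTC: 09:00-10:15, 10:30-11:30, 14:45-17:15, 18:00-19:45 (add 7h to convert from UTC-7).
Wei: free for 10:15-11:15. Ines: not fully free for 10:15-11:15. Viktor: free for 10:15-11:15. Omar: free for 10:15-11:15. Yosef: free for 10:15-11:15. Diego: not fully free for 10:15-11:15.

Diego, Ines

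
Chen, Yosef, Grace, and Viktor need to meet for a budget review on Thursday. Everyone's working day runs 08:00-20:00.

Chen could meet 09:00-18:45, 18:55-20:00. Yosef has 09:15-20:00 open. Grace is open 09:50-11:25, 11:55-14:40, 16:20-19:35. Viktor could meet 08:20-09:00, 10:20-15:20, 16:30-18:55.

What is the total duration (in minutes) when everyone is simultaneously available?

365

Chen ∩ Yosef: 09:15-18:45, 18:55-20:00.
Chen ∩ Yosef ∩ Grace: 09:50-11:25, 11:55-14:40, 16:20-18:45, 18:55-19:35.
Chen ∩ Yosef ∩ Grace ∩ Viktor: 10:20-11:25, 11:55-14:40, 16:30-18:45.
Summing the common windows: 65 + 165 + 135 = 365 minutes.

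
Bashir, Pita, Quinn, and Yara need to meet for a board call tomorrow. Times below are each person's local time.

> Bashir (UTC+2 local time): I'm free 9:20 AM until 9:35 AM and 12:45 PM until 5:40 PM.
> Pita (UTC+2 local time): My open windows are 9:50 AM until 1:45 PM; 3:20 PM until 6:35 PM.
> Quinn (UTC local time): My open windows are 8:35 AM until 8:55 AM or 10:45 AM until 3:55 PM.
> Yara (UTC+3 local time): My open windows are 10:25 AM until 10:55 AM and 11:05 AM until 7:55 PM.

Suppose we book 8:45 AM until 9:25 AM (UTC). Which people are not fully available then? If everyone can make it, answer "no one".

Bashir in UTC: 07:20-07:35, 10:45-15:40 (subtract 2h to convert from UTC+2).
Pita in UTC: 07:50-11:45, 13:20-16:35 (subtract 2h to convert from UTC+2).
Quinn in UTC: 08:35-08:55, 10:45-15:55.
Yara in UTC: 07:25-07:55, 08:05-16:55 (subtract 3h to convert from UTC+3).
Bashir: not fully free for 08:45-09:25. Pita: free for 08:45-09:25. Quinn: not fully free for 08:45-09:25. Yara: free for 08:45-09:25.

Bashir, Quinn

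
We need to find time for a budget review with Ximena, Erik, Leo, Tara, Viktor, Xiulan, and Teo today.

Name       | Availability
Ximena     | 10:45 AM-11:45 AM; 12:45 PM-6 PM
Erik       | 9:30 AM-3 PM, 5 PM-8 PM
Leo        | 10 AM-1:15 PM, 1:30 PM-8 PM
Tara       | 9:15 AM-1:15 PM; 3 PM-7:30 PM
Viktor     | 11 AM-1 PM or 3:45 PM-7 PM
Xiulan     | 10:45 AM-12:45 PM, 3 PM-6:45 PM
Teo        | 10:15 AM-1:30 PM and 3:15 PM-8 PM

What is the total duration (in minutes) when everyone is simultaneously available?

Ximena ∩ Erik: 10:45-11:45, 12:45-15:00, 17:00-18:00.
Ximena ∩ Erik ∩ Leo: 10:45-11:45, 12:45-13:15, 13:30-15:00, 17:00-18:00.
Ximena ∩ Erik ∩ Leo ∩ Tara: 10:45-11:45, 12:45-13:15, 17:00-18:00.
Ximena ∩ Erik ∩ Leo ∩ Tara ∩ Viktor: 11:00-11:45, 12:45-13:00, 17:00-18:00.
Ximena ∩ Erik ∩ Leo ∩ Tara ∩ Viktor ∩ Xiulan: 11:00-11:45, 17:00-18:00.
Ximena ∩ Erik ∩ Leo ∩ Tara ∩ Viktor ∩ Xiulan ∩ Teo: 11:00-11:45, 17:00-18:00.
Those are the intersection windows.
Summing the common windows: 45 + 60 = 105 minutes.

105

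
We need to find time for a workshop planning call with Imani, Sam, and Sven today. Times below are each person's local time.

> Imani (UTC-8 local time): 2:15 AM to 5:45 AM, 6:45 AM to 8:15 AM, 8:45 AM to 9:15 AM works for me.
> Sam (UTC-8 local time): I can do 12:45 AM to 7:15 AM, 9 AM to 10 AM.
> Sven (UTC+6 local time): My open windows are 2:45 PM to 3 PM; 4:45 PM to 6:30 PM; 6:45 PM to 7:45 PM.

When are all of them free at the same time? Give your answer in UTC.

Imani in UTC: 10:15-13:45, 14:45-16:15, 16:45-17:15 (add 8h to convert from UTC-8).
Sam in UTC: 08:45-15:15, 17:00-18:00 (add 8h to convert from UTC-8).
Sven in UTC: 08:45-09:00, 10:45-12:30, 12:45-13:45 (subtract 6h to convert from UTC+6).
Imani ∩ Sam: 10:15-13:45, 14:45-15:15, 17:00-17:15.
Imani ∩ Sam ∩ Sven: 10:45-12:30, 12:45-13:45.

10:45-12:30, 12:45-13:45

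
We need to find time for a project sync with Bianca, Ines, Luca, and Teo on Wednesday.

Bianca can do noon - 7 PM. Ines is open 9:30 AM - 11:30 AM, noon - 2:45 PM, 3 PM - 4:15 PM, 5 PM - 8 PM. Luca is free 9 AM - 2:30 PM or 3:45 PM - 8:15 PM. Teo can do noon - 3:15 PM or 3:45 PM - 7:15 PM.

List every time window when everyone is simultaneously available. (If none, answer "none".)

Bianca ∩ Ines: 12:00-14:45, 15:00-16:15, 17:00-19:00.
Bianca ∩ Ines ∩ Luca: 12:00-14:30, 15:45-16:15, 17:00-19:00.
Bianca ∩ Ines ∩ Luca ∩ Teo: 12:00-14:30, 15:45-16:15, 17:00-19:00.

12:00-14:30, 15:45-16:15, 17:00-19:00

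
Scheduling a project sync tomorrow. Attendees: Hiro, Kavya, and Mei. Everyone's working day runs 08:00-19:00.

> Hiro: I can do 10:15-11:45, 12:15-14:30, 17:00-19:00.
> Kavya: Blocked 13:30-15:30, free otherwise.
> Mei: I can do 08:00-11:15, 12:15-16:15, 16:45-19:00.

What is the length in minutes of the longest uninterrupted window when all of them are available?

120

Hiro free: 10:15-11:45, 12:15-14:30, 17:00-19:00.
Kavya free: 08:00-13:30, 15:30-19:00 (invert busy blocks within the working day).
Mei free: 08:00-11:15, 12:15-16:15, 16:45-19:00.
Hiro ∩ Kavya: 10:15-11:45, 12:15-13:30, 17:00-19:00.
Hiro ∩ Kavya ∩ Mei: 10:15-11:15, 12:15-13:30, 17:00-19:00.
So the common availability across everyone is 10:15-11:15, 12:15-13:30, 17:00-19:00.
The longest is 17:00-19:00 at 120 minutes.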